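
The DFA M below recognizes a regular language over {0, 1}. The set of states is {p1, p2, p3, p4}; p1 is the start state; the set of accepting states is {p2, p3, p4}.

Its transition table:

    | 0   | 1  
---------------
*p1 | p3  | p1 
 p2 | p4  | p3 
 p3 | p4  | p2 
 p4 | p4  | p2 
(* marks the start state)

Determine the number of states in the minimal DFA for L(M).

Every state is reachable, so we keep all 4.
Start with accepting vs non-accepting: {p2,p3,p4} | {p1}.
The partition is now stable with 2 blocks: {p2,p3,p4} | {p1}.

2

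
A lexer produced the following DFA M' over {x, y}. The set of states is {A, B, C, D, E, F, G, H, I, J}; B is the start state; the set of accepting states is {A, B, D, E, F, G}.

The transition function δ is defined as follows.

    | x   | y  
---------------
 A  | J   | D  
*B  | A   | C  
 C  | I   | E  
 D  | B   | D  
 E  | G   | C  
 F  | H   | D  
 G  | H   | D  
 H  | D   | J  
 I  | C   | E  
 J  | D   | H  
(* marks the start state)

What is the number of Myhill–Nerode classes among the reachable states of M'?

Reachable states from the start: {A,B,C,D,E,G,H,I,J}. Unreachable: {F} — drop them.
P0 = {A,B,D,E,G} | {C,H,I,J}.
On input x, block {A,B,D,E,G} splits into {B,D,E} and {A,G}.
Refine {B,D,E} on symbol x: members go to different blocks, giving {B,E} and {D}.
Refine {C,H,I,J} on symbol x: members go to different blocks, giving {C,I} and {H,J}.
No further refinement is possible. Final partition (5 blocks): {B,E} | {C,I} | {A,G} | {D} | {H,J}.

5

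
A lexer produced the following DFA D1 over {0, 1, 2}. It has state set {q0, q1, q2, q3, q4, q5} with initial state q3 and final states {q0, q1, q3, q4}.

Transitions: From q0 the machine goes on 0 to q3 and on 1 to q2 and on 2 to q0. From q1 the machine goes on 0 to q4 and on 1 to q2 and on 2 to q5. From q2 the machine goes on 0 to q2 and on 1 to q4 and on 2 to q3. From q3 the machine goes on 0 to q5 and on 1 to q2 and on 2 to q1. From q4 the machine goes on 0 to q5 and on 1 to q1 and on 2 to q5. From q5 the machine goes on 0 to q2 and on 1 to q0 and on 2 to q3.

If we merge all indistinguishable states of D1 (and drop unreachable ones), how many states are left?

6

Every state is reachable, so we keep all 6.
P0 = {q0,q1,q3,q4} | {q2,q5}.
Split {q0,q1,q3,q4} by δ(·,0) → {q0,q1} and {q3,q4}.
Split {q0,q1} by δ(·,2) → {q0} and {q1}.
On input 1, block {q2,q5} splits into {q2} and {q5}.
Split {q3,q4} by δ(·,1) → {q3} and {q4}.
Stable partition: {q0} | {q2} | {q3} | {q1} | {q5} | {q4} — 6 equivalence classes.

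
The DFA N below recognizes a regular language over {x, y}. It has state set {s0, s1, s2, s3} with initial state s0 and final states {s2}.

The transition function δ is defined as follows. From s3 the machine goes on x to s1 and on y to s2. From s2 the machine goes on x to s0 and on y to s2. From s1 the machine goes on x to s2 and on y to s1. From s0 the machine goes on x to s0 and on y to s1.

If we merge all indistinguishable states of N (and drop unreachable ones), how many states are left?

Reachable states from the start: {s0,s1,s2}. Unreachable: {s3} — drop them.
Start with accepting vs non-accepting: {s2} | {s0,s1}.
Split {s0,s1} by δ(·,x) → {s0} and {s1}.
The partition is now stable with 3 blocks: {s2} | {s0} | {s1}.

3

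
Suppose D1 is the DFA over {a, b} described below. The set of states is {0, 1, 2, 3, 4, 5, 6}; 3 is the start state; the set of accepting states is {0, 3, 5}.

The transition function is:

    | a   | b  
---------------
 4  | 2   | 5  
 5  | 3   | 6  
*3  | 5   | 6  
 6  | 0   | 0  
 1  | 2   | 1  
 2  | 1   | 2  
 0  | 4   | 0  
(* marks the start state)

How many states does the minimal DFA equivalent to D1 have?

Every state is reachable, so we keep all 7.
Start with accepting vs non-accepting: {0,3,5} | {1,2,4,6}.
Refine {0,3,5} on symbol a: members go to different blocks, giving {3,5} and {0}.
Split {1,2,4,6} by δ(·,a) → {1,2,4} and {6}.
Split {1,2,4} by δ(·,b) → {1,2} and {4}.
Stable partition: {3,5} | {1,2} | {0} | {6} | {4} — 5 equivalence classes.

5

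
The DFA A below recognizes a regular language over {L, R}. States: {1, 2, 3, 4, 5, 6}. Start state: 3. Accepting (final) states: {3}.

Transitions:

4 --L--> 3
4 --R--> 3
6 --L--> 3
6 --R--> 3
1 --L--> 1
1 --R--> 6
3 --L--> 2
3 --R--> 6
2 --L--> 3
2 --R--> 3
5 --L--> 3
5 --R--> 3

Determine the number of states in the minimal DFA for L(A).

2

First remove the unreachable states {1,4,5}; 3 states remain.
P0 = {3} | {2,6}.
Stable partition: {3} | {2,6} — 2 equivalence classes.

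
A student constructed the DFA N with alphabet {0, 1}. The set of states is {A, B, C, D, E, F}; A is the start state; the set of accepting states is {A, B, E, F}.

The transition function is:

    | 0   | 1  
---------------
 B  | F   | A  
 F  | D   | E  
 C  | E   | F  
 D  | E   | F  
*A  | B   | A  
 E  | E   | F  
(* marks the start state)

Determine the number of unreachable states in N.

BFS from A reaches {A, B, D, E, F}; the 1 state(s) C are never visited.

1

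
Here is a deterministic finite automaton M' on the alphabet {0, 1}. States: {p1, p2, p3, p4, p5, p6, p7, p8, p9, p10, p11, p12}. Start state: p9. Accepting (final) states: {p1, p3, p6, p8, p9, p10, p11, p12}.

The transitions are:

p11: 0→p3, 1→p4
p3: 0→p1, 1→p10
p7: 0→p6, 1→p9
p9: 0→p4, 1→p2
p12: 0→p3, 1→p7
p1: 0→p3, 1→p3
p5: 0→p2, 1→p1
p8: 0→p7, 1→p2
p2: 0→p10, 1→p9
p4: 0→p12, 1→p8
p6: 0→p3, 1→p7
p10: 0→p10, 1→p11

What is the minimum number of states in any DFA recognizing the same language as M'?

7

States {p5} cannot be reached from the start state, so discard them.
Start with accepting vs non-accepting: {p1,p3,p6,p8,p9,p10,p11,p12} | {p2,p4,p7}.
On input 0, block {p1,p3,p6,p8,p9,p10,p11,p12} splits into {p1,p3,p6,p10,p11,p12} and {p8,p9}.
Refine {p1,p3,p6,p10,p11,p12} on symbol 1: members go to different blocks, giving {p1,p3,p10} and {p6,p11,p12}.
On input 1, block {p1,p3,p10} splits into {p1,p3} and {p10}.
On input 1, block {p1,p3} splits into {p1} and {p3}.
Split {p2,p4,p7} by δ(·,0) → {p4,p7} and {p2}.
The partition is now stable with 7 blocks: {p1} | {p4,p7} | {p8,p9} | {p6,p11,p12} | {p10} | {p3} | {p2}.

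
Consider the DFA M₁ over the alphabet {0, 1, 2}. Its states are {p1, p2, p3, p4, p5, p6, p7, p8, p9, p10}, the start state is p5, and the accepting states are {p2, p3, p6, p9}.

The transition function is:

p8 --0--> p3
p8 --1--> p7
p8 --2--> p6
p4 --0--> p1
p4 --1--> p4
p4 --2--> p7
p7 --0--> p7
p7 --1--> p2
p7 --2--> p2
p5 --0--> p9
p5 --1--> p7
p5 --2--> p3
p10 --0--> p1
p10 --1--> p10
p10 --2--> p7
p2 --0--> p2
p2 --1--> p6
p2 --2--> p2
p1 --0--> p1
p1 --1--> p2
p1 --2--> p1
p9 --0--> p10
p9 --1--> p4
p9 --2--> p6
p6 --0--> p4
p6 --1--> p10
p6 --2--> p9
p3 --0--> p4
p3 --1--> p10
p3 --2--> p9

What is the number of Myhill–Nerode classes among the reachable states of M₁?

First remove the unreachable states {p8}; 9 states remain.
Initial partition by acceptance: {p2,p3,p6,p9} | {p1,p4,p5,p7,p10}.
Split {p2,p3,p6,p9} by δ(·,0) → {p3,p6,p9} and {p2}.
Split {p1,p4,p5,p7,p10} by δ(·,0) → {p1,p4,p7,p10} and {p5}.
Refine {p1,p4,p7,p10} on symbol 1: members go to different blocks, giving {p1,p7} and {p4,p10}.
Refine {p1,p7} on symbol 2: members go to different blocks, giving {p1} and {p7}.
The partition is now stable with 6 blocks: {p3,p6,p9} | {p1} | {p2} | {p5} | {p4,p10} | {p7}.

6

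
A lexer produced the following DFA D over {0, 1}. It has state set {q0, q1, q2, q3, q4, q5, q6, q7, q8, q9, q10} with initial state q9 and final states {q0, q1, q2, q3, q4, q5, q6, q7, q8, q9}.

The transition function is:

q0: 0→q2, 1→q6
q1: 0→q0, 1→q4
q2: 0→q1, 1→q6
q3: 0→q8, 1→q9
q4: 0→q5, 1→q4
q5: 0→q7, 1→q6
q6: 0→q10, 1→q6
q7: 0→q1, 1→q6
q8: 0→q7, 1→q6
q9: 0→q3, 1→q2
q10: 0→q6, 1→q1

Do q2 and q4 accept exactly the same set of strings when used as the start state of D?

P0 = {q0,q1,q2,q3,q4,q5,q6,q7,q8,q9} | {q10}.
On input 0, block {q0,q1,q2,q3,q4,q5,q6,q7,q8,q9} splits into {q0,q1,q2,q3,q4,q5,q7,q8,q9} and {q6}.
On input 1, block {q0,q1,q2,q3,q4,q5,q7,q8,q9} splits into {q0,q2,q5,q7,q8} and {q1,q3,q4,q9}.
On input 0, block {q0,q2,q5,q7,q8} splits into {q0,q5,q8} and {q2,q7}.
Refine {q1,q3,q4,q9} on symbol 0: members go to different blocks, giving {q1,q3,q4} and {q9}.
Split {q1,q3,q4} by δ(·,1) → {q1,q4} and {q3}.
No further refinement is possible. Final partition (7 blocks): {q0,q5,q8} | {q10} | {q6} | {q1,q4} | {q2,q7} | {q9} | {q3}.
q2 and q4 end up in different blocks, so they are distinguishable. For instance, the string '10' is accepted from only q4.

No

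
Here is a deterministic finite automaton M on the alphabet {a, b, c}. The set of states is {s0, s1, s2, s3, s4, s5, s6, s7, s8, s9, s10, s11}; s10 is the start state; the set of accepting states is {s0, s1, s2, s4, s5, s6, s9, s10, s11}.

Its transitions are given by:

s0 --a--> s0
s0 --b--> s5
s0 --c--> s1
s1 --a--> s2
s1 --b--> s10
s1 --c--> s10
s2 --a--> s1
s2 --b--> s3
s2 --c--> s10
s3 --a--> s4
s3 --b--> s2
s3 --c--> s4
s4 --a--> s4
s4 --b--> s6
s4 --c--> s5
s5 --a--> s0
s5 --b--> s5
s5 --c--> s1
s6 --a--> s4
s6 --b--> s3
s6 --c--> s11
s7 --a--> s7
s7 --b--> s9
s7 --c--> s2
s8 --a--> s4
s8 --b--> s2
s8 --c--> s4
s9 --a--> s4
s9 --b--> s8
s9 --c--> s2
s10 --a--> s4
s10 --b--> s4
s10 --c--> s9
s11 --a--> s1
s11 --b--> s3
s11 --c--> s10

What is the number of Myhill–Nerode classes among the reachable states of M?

7

First remove the unreachable states {s7}; 11 states remain.
P0 = {s0,s1,s2,s4,s5,s6,s9,s10,s11} | {s3,s8}.
Split {s0,s1,s2,s4,s5,s6,s9,s10,s11} by δ(·,b) → {s0,s1,s4,s5,s10} and {s2,s6,s9,s11}.
Refine {s0,s1,s4,s5,s10} on symbol a: members go to different blocks, giving {s0,s4,s5,s10} and {s1}.
On input b, block {s0,s4,s5,s10} splits into {s0,s5,s10} and {s4}.
Refine {s0,s5,s10} on symbol a: members go to different blocks, giving {s0,s5} and {s10}.
On input a, block {s2,s6,s9,s11} splits into {s2,s11} and {s6,s9}.
No further refinement is possible. Final partition (7 blocks): {s0,s5} | {s3,s8} | {s2,s11} | {s1} | {s4} | {s10} | {s6,s9}.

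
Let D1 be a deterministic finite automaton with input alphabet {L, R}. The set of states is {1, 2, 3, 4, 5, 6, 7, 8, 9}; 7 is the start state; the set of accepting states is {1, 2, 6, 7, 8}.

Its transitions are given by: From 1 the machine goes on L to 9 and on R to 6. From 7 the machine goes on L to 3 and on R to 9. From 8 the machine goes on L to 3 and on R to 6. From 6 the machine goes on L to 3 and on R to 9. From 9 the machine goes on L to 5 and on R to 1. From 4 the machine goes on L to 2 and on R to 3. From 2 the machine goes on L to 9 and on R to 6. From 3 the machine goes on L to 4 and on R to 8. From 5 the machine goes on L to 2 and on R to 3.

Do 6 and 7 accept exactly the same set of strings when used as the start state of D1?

Start with accepting vs non-accepting: {1,2,6,7,8} | {3,4,5,9}.
Split {1,2,6,7,8} by δ(·,R) → {1,2,8} and {6,7}.
Refine {3,4,5,9} on symbol L: members go to different blocks, giving {3,9} and {4,5}.
The partition is now stable with 4 blocks: {1,2,8} | {3,9} | {6,7} | {4,5}.
6 and 7 lie in the same block of the stable partition, so they are equivalent — no string distinguishes them.

Yes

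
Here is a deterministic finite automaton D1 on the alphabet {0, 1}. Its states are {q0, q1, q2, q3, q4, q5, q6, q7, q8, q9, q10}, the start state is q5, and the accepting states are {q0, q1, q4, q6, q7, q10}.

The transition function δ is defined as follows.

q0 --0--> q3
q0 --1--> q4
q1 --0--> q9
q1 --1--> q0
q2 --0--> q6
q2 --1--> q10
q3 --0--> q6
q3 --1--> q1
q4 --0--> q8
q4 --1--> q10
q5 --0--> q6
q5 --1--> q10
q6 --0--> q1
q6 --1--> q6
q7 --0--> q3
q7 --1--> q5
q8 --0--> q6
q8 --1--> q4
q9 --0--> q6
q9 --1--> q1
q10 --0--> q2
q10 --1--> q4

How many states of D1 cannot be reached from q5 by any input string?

No path from q5 leads to q7; the other 10 states are all reachable.

1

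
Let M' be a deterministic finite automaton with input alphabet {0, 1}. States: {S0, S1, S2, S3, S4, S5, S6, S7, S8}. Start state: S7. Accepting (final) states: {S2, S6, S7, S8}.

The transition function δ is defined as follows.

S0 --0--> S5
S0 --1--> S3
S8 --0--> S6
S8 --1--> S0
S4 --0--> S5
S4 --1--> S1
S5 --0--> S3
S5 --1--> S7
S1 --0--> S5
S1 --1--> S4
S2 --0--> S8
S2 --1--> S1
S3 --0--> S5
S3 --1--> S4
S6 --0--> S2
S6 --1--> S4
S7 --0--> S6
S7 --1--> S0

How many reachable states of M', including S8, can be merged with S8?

P0 = {S2,S6,S7,S8} | {S0,S1,S3,S4,S5}.
Split {S0,S1,S3,S4,S5} by δ(·,1) → {S0,S1,S3,S4} and {S5}.
Stable partition: {S2,S6,S7,S8} | {S0,S1,S3,S4} | {S5} — 3 equivalence classes.
State S8 belongs to the block {S2,S6,S7,S8}, which has 4 states.

4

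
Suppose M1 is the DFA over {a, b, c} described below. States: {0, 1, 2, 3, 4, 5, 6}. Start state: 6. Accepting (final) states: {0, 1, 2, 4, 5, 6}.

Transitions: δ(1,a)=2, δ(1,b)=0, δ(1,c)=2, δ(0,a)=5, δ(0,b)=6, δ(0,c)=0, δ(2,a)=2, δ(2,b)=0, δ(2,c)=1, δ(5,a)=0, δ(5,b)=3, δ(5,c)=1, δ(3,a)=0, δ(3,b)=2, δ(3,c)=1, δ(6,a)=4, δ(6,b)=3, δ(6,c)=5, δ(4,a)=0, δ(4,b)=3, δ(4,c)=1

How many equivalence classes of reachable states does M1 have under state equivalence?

P0 = {0,1,2,4,5,6} | {3}.
On input b, block {0,1,2,4,5,6} splits into {0,1,2} and {4,5,6}.
Split {0,1,2} by δ(·,a) → {1,2} and {0}.
Refine {4,5,6} on symbol a: members go to different blocks, giving {4,5} and {6}.
The partition is now stable with 5 blocks: {1,2} | {3} | {4,5} | {0} | {6}.

5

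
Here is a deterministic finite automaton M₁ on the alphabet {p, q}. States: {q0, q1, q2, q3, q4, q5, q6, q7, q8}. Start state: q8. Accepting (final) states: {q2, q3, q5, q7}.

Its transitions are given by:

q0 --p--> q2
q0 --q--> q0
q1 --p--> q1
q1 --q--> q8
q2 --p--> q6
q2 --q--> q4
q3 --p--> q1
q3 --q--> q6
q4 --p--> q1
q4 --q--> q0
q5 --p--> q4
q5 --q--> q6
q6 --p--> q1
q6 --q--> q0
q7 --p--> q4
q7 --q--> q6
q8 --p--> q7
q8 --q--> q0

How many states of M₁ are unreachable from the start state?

2

BFS from q8 reaches {q0, q1, q2, q4, q6, q7, q8}; the 2 state(s) q3, q5 are never visited.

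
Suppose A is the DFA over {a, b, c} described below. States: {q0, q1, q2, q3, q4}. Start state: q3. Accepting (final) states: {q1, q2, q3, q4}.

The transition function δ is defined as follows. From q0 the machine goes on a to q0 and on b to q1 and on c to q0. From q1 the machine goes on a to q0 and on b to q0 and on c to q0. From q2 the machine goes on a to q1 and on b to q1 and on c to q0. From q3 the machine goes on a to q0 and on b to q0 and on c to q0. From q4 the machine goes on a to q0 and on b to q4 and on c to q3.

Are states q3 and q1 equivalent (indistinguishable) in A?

Yes

States {q2,q4} cannot be reached from the start state, so discard them.
Start with accepting vs non-accepting: {q1,q3} | {q0}.
No further refinement is possible. Final partition (2 blocks): {q1,q3} | {q0}.
q3 and q1 lie in the same block of the stable partition, so they are equivalent — no string distinguishes them.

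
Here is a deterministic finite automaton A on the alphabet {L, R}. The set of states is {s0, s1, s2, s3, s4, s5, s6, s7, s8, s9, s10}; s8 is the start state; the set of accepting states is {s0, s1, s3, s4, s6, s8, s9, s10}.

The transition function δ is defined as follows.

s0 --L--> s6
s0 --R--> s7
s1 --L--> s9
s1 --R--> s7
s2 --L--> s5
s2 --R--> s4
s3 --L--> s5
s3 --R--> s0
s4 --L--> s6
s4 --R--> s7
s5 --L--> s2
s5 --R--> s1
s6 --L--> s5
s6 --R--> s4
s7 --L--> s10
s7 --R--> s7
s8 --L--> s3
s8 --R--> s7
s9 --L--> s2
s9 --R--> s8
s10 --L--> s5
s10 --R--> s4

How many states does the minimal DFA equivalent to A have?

Every state is reachable, so we keep all 11.
Start with accepting vs non-accepting: {s0,s1,s3,s4,s6,s8,s9,s10} | {s2,s5,s7}.
Refine {s0,s1,s3,s4,s6,s8,s9,s10} on symbol L: members go to different blocks, giving {s0,s1,s4,s8} and {s3,s6,s9,s10}.
On input L, block {s2,s5,s7} splits into {s2,s5} and {s7}.
No further refinement is possible. Final partition (4 blocks): {s0,s1,s4,s8} | {s2,s5} | {s3,s6,s9,s10} | {s7}.

4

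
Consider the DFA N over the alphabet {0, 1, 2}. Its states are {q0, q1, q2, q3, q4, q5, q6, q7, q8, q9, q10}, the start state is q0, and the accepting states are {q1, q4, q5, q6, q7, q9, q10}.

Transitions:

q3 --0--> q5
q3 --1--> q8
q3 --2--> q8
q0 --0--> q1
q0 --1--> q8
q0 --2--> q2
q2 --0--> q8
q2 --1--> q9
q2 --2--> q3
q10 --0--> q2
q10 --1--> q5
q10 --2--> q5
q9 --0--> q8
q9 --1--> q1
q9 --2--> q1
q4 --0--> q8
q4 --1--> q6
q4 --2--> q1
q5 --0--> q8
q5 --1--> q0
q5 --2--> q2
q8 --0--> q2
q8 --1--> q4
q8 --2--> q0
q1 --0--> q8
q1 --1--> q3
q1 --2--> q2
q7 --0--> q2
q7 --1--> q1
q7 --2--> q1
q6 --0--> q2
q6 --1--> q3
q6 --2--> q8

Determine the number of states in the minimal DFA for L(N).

4

States {q7,q10} cannot be reached from the start state, so discard them.
P0 = {q1,q4,q5,q6,q9} | {q0,q2,q3,q8}.
Refine {q1,q4,q5,q6,q9} on symbol 1: members go to different blocks, giving {q1,q5,q6} and {q4,q9}.
Refine {q0,q2,q3,q8} on symbol 0: members go to different blocks, giving {q0,q3} and {q2,q8}.
The partition is now stable with 4 blocks: {q1,q5,q6} | {q0,q3} | {q4,q9} | {q2,q8}.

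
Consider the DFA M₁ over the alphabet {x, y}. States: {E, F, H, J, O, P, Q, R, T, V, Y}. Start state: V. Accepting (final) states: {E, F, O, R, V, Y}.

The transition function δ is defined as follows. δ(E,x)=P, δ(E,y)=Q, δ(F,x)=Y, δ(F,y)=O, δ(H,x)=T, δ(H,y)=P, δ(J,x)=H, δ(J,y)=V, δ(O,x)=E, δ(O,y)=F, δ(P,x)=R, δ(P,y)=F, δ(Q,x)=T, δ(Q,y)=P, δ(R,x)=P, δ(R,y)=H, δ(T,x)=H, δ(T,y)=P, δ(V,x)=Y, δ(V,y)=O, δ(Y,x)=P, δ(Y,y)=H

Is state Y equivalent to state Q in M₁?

No

States {J} cannot be reached from the start state, so discard them.
Start with accepting vs non-accepting: {E,F,O,R,V,Y} | {H,P,Q,T}.
Refine {E,F,O,R,V,Y} on symbol x: members go to different blocks, giving {E,R,Y} and {F,O,V}.
Split {H,P,Q,T} by δ(·,x) → {H,Q,T} and {P}.
No further refinement is possible. Final partition (4 blocks): {E,R,Y} | {H,Q,T} | {F,O,V} | {P}.
Y and Q end up in different blocks, so they are distinguishable. For instance, the string 'ε' is accepted from only Y.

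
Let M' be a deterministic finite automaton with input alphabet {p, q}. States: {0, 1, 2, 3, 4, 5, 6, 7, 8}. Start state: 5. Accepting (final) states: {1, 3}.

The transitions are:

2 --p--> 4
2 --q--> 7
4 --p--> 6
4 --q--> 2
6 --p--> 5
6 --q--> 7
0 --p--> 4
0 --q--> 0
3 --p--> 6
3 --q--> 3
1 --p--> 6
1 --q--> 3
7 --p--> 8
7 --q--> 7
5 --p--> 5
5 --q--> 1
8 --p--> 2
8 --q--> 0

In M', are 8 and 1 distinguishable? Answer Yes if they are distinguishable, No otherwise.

Every state is reachable, so we keep all 9.
Start with accepting vs non-accepting: {1,3} | {0,2,4,5,6,7,8}.
Split {0,2,4,5,6,7,8} by δ(·,q) → {0,2,4,6,7,8} and {5}.
Refine {0,2,4,6,7,8} on symbol p: members go to different blocks, giving {0,2,4,7,8} and {6}.
On input p, block {0,2,4,7,8} splits into {0,2,7,8} and {4}.
Refine {0,2,7,8} on symbol p: members go to different blocks, giving {0,2} and {7,8}.
Refine {0,2} on symbol q: members go to different blocks, giving {0} and {2}.
Refine {7,8} on symbol p: members go to different blocks, giving {7} and {8}.
The partition is now stable with 8 blocks: {1,3} | {0} | {5} | {6} | {4} | {7} | {2} | {8}.
8 and 1 end up in different blocks, so they are distinguishable. For instance, the string 'ε' is accepted from only 1.

Yes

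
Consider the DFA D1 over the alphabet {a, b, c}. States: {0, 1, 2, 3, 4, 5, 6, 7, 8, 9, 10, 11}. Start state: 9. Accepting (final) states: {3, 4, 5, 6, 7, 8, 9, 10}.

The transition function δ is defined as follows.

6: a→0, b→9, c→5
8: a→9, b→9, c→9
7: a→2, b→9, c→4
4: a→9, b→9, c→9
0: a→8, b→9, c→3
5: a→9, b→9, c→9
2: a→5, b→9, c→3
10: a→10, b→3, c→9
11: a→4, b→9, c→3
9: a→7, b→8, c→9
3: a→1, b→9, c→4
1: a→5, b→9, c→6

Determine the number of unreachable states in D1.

2

No path from 9 leads to 10, 11; the other 10 states are all reachable.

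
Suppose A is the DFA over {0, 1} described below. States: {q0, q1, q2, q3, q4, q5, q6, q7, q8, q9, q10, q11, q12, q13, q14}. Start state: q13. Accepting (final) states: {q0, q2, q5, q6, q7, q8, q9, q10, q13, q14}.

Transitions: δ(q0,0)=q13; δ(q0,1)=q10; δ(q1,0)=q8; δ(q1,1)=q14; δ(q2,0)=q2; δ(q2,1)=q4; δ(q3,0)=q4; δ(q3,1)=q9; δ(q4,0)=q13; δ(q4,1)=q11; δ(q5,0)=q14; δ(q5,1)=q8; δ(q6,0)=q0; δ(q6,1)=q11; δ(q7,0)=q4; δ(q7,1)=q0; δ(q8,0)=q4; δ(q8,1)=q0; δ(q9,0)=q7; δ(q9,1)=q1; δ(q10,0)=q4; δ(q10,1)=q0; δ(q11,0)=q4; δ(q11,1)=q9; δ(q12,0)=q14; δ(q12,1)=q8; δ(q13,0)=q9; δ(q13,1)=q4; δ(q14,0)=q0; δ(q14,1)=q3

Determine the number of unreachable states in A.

4

BFS from q13 reaches {q0, q1, q3, q4, q7, q8, q9, q10, q11, q13, q14}; the 4 state(s) q2, q5, q6, q12 are never visited.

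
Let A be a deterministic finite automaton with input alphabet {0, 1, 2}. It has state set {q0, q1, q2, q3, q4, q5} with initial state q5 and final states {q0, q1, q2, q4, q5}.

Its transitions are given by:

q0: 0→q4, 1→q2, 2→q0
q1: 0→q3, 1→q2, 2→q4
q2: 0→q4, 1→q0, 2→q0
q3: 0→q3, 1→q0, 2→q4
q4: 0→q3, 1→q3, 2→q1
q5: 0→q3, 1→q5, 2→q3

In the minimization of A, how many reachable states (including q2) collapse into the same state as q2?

2

P0 = {q0,q1,q2,q4,q5} | {q3}.
On input 0, block {q0,q1,q2,q4,q5} splits into {q1,q4,q5} and {q0,q2}.
Split {q1,q4,q5} by δ(·,1) → {q1} and {q4} and {q5}.
The partition is now stable with 5 blocks: {q1} | {q3} | {q0,q2} | {q4} | {q5}.
The equivalence class containing q2 is {q0,q2}, of size 2.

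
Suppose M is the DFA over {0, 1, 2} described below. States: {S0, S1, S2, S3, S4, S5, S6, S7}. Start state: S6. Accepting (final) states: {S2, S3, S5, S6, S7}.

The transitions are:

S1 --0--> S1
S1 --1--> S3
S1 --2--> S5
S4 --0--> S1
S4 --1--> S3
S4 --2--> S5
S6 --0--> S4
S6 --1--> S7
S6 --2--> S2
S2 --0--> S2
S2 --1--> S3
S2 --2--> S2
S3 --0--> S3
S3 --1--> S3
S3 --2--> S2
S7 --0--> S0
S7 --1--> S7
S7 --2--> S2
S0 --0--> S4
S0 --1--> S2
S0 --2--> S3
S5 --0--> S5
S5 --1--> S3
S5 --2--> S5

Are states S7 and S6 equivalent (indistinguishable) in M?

Yes

Every state is reachable, so we keep all 8.
P0 = {S2,S3,S5,S6,S7} | {S0,S1,S4}.
Split {S2,S3,S5,S6,S7} by δ(·,0) → {S2,S3,S5} and {S6,S7}.
Stable partition: {S2,S3,S5} | {S0,S1,S4} | {S6,S7} — 3 equivalence classes.
S7 and S6 lie in the same block of the stable partition, so they are equivalent — no string distinguishes them.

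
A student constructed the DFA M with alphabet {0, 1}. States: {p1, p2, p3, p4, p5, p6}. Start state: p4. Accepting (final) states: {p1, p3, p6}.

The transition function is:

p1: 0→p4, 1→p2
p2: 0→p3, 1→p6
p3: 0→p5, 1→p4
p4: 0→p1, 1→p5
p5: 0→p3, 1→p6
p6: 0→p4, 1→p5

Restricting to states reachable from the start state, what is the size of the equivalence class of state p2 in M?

2

Start with accepting vs non-accepting: {p1,p3,p6} | {p2,p4,p5}.
On input 1, block {p2,p4,p5} splits into {p2,p5} and {p4}.
Split {p1,p3,p6} by δ(·,0) → {p1,p6} and {p3}.
Stable partition: {p1,p6} | {p2,p5} | {p4} | {p3} — 4 equivalence classes.
State p2 belongs to the block {p2,p5}, which has 2 states.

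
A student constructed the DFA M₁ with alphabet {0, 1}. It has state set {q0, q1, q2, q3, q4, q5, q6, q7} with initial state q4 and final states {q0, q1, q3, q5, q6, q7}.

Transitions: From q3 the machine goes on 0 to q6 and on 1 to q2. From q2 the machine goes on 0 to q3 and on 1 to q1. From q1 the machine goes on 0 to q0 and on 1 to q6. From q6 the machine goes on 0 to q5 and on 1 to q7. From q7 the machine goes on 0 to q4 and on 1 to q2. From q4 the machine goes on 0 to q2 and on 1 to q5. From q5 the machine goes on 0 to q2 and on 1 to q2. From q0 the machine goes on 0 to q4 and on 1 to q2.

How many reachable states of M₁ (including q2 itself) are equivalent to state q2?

1

Every state is reachable, so we keep all 8.
Start with accepting vs non-accepting: {q0,q1,q3,q5,q6,q7} | {q2,q4}.
Refine {q0,q1,q3,q5,q6,q7} on symbol 0: members go to different blocks, giving {q0,q5,q7} and {q1,q3,q6}.
Refine {q2,q4} on symbol 0: members go to different blocks, giving {q2} and {q4}.
Refine {q0,q5,q7} on symbol 0: members go to different blocks, giving {q0,q7} and {q5}.
On input 0, block {q1,q3,q6} splits into {q1} and {q3} and {q6}.
No further refinement is possible. Final partition (7 blocks): {q0,q7} | {q2} | {q1} | {q4} | {q5} | {q3} | {q6}.
State q2 belongs to the block {q2}, which has 1 states.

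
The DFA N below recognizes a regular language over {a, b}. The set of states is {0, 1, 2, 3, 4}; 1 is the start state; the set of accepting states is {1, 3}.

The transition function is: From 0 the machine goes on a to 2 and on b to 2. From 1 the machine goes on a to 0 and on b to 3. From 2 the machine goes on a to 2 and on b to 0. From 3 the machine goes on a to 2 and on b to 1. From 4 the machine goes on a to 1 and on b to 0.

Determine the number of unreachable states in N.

1

BFS from 1 reaches {0, 1, 2, 3}; the 1 state(s) 4 are never visited.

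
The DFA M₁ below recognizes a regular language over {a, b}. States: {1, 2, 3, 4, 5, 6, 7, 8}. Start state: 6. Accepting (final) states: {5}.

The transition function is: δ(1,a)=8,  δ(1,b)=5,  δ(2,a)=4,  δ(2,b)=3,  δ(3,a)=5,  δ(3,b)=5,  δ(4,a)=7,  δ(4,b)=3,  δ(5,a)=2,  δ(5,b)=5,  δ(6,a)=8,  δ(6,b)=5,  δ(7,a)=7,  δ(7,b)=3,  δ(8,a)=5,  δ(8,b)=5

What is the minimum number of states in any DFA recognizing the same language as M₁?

4

States {1} cannot be reached from the start state, so discard them.
Start with accepting vs non-accepting: {5} | {2,3,4,6,7,8}.
Refine {2,3,4,6,7,8} on symbol a: members go to different blocks, giving {2,4,6,7} and {3,8}.
On input a, block {2,4,6,7} splits into {2,4,7} and {6}.
The partition is now stable with 4 blocks: {5} | {2,4,7} | {3,8} | {6}.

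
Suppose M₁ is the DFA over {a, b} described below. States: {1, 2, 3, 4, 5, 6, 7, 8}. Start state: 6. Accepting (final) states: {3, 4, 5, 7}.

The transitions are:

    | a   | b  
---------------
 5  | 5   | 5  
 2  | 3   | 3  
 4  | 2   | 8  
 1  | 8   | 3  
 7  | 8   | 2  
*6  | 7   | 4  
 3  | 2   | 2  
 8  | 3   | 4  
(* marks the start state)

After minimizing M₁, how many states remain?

Reachable states from the start: {2,3,4,6,7,8}. Unreachable: {1,5} — drop them.
P0 = {3,4,7} | {2,6,8}.
The partition is now stable with 2 blocks: {3,4,7} | {2,6,8}.

2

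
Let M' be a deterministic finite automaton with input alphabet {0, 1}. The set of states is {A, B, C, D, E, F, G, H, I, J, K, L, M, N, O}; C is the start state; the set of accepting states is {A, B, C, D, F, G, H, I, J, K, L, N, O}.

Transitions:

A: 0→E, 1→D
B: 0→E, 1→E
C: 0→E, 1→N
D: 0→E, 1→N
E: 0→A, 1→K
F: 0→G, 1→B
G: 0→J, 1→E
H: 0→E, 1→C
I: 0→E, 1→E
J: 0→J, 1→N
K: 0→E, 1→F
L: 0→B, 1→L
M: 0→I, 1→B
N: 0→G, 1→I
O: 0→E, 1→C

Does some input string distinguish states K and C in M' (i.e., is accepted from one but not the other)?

First remove the unreachable states {H,L,M,O}; 11 states remain.
P0 = {A,B,C,D,F,G,I,J,K,N} | {E}.
On input 0, block {A,B,C,D,F,G,I,J,K,N} splits into {A,B,C,D,I,K} and {F,G,J,N}.
Refine {A,B,C,D,I,K} on symbol 1: members go to different blocks, giving {C,D,K} and {B,I} and {A}.
Split {F,G,J,N} by δ(·,1) → {F,N} and {G} and {J}.
The partition is now stable with 7 blocks: {C,D,K} | {E} | {F,N} | {B,I} | {A} | {G} | {J}.
K and C lie in the same block of the stable partition, so they are equivalent — no string distinguishes them.

No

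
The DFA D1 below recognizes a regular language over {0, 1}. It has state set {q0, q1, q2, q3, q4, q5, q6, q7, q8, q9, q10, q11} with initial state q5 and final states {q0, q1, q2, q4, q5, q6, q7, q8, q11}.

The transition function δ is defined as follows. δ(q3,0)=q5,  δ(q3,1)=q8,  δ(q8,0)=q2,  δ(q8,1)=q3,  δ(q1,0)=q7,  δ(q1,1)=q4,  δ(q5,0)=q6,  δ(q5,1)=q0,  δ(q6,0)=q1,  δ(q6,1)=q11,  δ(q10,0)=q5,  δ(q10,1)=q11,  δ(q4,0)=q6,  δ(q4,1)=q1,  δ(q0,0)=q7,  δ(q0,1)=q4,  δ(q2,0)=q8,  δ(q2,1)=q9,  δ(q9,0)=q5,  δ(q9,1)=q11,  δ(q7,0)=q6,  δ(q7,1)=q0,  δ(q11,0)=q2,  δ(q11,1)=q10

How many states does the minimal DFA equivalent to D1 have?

Every state is reachable, so we keep all 12.
Start with accepting vs non-accepting: {q0,q1,q2,q4,q5,q6,q7,q8,q11} | {q3,q9,q10}.
Split {q0,q1,q2,q4,q5,q6,q7,q8,q11} by δ(·,1) → {q0,q1,q4,q5,q6,q7} and {q2,q8,q11}.
On input 1, block {q0,q1,q4,q5,q6,q7} splits into {q0,q1,q4,q5,q7} and {q6}.
Split {q0,q1,q4,q5,q7} by δ(·,0) → {q4,q5,q7} and {q0,q1}.
No further refinement is possible. Final partition (5 blocks): {q4,q5,q7} | {q3,q9,q10} | {q2,q8,q11} | {q6} | {q0,q1}.

5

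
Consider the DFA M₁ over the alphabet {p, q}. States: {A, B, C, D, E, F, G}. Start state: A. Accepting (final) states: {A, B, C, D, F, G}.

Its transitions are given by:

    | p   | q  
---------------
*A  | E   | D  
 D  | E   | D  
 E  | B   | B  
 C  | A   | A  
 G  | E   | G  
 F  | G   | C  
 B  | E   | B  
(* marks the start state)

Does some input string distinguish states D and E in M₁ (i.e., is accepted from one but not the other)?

First remove the unreachable states {C,F,G}; 4 states remain.
Initial partition by acceptance: {A,B,D} | {E}.
The partition is now stable with 2 blocks: {A,B,D} | {E}.
D and E end up in different blocks, so they are distinguishable. For instance, the string 'ε' is accepted from only D.

Yes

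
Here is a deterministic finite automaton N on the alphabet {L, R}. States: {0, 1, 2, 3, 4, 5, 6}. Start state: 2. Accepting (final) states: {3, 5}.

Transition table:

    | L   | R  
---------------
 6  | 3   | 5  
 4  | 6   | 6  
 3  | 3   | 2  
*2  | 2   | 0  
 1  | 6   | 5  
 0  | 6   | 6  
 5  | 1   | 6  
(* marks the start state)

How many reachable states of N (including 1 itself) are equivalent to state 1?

First remove the unreachable states {4}; 6 states remain.
Initial partition by acceptance: {3,5} | {0,1,2,6}.
On input L, block {3,5} splits into {3} and {5}.
Split {0,1,2,6} by δ(·,L) → {0,1,2} and {6}.
On input L, block {0,1,2} splits into {0,1} and {2}.
Refine {0,1} on symbol R: members go to different blocks, giving {0} and {1}.
The partition is now stable with 6 blocks: {3} | {0} | {5} | {6} | {2} | {1}.
State 1 belongs to the block {1}, which has 1 states.

1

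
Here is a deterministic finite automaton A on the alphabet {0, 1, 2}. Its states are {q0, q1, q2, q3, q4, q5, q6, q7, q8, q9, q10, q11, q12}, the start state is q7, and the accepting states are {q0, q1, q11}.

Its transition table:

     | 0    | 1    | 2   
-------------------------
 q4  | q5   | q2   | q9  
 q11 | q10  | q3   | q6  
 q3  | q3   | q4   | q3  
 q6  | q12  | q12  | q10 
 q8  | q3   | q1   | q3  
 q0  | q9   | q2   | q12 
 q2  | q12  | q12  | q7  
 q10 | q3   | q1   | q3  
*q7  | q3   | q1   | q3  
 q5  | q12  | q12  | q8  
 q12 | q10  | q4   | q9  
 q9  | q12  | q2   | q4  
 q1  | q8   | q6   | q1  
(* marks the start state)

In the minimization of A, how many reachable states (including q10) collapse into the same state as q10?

3

States {q0,q11} cannot be reached from the start state, so discard them.
P0 = {q1} | {q2,q3,q4,q5,q6,q7,q8,q9,q10,q12}.
Refine {q2,q3,q4,q5,q6,q7,q8,q9,q10,q12} on symbol 1: members go to different blocks, giving {q2,q3,q4,q5,q6,q9,q12} and {q7,q8,q10}.
On input 0, block {q2,q3,q4,q5,q6,q9,q12} splits into {q2,q3,q4,q5,q6,q9} and {q12}.
On input 0, block {q2,q3,q4,q5,q6,q9} splits into {q2,q5,q6,q9} and {q3,q4}.
Split {q2,q5,q6,q9} by δ(·,1) → {q2,q5,q6} and {q9}.
Split {q3,q4} by δ(·,0) → {q3} and {q4}.
No further refinement is possible. Final partition (7 blocks): {q1} | {q2,q5,q6} | {q7,q8,q10} | {q12} | {q3} | {q9} | {q4}.
State q10 belongs to the block {q7,q8,q10}, which has 3 states.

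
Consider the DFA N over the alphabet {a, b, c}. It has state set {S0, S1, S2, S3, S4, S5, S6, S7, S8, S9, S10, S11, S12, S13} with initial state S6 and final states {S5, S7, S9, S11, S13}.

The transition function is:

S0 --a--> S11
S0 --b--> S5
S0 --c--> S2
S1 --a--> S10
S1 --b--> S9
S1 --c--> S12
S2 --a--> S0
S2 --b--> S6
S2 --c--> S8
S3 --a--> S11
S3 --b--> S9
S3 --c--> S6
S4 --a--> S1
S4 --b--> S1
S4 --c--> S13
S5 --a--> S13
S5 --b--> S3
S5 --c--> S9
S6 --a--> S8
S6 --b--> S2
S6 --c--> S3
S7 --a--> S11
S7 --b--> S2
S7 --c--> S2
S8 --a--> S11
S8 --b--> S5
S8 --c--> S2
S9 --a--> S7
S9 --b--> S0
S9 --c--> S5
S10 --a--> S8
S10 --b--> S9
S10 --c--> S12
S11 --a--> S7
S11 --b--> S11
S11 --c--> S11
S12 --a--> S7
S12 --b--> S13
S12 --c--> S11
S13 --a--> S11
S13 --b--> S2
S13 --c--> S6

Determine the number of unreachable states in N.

4

No path from S6 leads to S1, S4, S10, S12; the other 10 states are all reachable.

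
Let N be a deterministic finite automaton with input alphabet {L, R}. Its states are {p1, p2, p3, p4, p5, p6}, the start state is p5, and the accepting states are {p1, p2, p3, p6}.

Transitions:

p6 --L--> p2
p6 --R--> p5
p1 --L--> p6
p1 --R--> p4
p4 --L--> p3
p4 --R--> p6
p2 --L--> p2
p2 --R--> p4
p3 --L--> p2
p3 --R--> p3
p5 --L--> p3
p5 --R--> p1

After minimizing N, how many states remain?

Initial partition by acceptance: {p1,p2,p3,p6} | {p4,p5}.
On input R, block {p1,p2,p3,p6} splits into {p1,p2,p6} and {p3}.
Stable partition: {p1,p2,p6} | {p4,p5} | {p3} — 3 equivalence classes.

3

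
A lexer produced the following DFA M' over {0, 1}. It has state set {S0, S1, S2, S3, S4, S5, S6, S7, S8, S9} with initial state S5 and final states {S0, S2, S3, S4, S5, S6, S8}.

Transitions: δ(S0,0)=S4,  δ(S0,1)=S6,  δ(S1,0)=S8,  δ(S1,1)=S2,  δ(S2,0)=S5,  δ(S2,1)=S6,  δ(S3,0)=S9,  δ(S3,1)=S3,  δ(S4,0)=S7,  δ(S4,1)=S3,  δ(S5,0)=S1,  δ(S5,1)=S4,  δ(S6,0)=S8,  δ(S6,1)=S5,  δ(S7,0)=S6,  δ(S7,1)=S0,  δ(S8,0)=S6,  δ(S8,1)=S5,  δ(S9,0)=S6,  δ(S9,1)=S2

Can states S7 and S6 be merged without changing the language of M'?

Start with accepting vs non-accepting: {S0,S2,S3,S4,S5,S6,S8} | {S1,S7,S9}.
Refine {S0,S2,S3,S4,S5,S6,S8} on symbol 0: members go to different blocks, giving {S0,S2,S6,S8} and {S3,S4,S5}.
Refine {S0,S2,S6,S8} on symbol 0: members go to different blocks, giving {S0,S2} and {S6,S8}.
No further refinement is possible. Final partition (4 blocks): {S0,S2} | {S1,S7,S9} | {S3,S4,S5} | {S6,S8}.
S7 and S6 end up in different blocks, so they are distinguishable. For instance, the string 'ε' is accepted from only S6.

No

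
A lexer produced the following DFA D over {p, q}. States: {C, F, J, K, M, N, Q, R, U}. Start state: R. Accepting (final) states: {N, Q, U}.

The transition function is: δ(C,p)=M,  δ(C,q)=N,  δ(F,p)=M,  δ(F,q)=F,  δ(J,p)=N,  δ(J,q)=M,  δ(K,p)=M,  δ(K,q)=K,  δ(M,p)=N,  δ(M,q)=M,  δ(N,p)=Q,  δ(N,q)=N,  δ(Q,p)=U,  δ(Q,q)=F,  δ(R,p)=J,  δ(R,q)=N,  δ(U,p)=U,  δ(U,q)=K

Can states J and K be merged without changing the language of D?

First remove the unreachable states {C}; 8 states remain.
P0 = {N,Q,U} | {F,J,K,M,R}.
On input q, block {N,Q,U} splits into {Q,U} and {N}.
Refine {F,J,K,M,R} on symbol p: members go to different blocks, giving {F,K,R} and {J,M}.
Refine {F,K,R} on symbol q: members go to different blocks, giving {F,K} and {R}.
The partition is now stable with 5 blocks: {Q,U} | {F,K} | {N} | {J,M} | {R}.
J and K end up in different blocks, so they are distinguishable. For instance, the string 'p' is accepted from only J.

No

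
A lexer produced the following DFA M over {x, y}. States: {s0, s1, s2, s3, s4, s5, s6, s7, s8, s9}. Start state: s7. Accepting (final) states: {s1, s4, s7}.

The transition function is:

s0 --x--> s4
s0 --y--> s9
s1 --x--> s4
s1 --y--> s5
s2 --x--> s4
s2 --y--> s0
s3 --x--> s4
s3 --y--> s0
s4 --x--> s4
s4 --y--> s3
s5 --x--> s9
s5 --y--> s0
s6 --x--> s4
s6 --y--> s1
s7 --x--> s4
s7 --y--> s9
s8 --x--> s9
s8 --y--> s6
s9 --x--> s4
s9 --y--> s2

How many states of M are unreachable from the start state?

4

Starting at s7 and following transitions, the reachable set is {s0, s2, s3, s4, s7, s9}. That leaves s1, s5, s6, s8 unreachable — 4 in total.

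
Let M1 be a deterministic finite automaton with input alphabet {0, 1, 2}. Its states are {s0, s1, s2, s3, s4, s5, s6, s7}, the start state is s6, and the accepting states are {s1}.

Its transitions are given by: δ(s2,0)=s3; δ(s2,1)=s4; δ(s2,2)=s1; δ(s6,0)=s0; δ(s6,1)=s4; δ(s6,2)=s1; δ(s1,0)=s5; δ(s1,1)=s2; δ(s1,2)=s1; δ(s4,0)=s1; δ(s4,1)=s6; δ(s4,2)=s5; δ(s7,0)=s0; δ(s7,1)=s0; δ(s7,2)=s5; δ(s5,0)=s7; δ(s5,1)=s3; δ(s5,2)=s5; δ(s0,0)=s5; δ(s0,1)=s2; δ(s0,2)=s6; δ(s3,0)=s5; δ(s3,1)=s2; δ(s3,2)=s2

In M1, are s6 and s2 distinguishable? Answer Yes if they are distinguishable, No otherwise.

No

Every state is reachable, so we keep all 8.
Initial partition by acceptance: {s1} | {s0,s2,s3,s4,s5,s6,s7}.
Split {s0,s2,s3,s4,s5,s6,s7} by δ(·,0) → {s0,s2,s3,s5,s6,s7} and {s4}.
Split {s0,s2,s3,s5,s6,s7} by δ(·,1) → {s0,s3,s5,s7} and {s2,s6}.
Split {s0,s3,s5,s7} by δ(·,1) → {s0,s3} and {s5,s7}.
On input 0, block {s5,s7} splits into {s5} and {s7}.
Stable partition: {s1} | {s0,s3} | {s4} | {s2,s6} | {s5} | {s7} — 6 equivalence classes.
s6 and s2 lie in the same block of the stable partition, so they are equivalent — no string distinguishes them.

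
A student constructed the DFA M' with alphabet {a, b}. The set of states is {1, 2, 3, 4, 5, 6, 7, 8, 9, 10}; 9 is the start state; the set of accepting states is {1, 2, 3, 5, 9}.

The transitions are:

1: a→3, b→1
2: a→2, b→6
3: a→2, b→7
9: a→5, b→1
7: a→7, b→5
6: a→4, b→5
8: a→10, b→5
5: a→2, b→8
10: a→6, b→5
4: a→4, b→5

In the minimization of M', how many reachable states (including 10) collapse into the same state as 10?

5

Initial partition by acceptance: {1,2,3,5,9} | {4,6,7,8,10}.
Split {1,2,3,5,9} by δ(·,b) → {2,3,5} and {1,9}.
Stable partition: {2,3,5} | {4,6,7,8,10} | {1,9} — 3 equivalence classes.
The equivalence class containing 10 is {4,6,7,8,10}, of size 5.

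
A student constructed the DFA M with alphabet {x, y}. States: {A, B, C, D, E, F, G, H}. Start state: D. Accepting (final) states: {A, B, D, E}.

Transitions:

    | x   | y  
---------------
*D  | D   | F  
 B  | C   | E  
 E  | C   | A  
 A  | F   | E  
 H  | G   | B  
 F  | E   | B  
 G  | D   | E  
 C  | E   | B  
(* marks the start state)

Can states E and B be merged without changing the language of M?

First remove the unreachable states {G,H}; 6 states remain.
P0 = {A,B,D,E} | {C,F}.
Split {A,B,D,E} by δ(·,x) → {A,B,E} and {D}.
No further refinement is possible. Final partition (3 blocks): {A,B,E} | {C,F} | {D}.
E and B lie in the same block of the stable partition, so they are equivalent — no string distinguishes them.

Yes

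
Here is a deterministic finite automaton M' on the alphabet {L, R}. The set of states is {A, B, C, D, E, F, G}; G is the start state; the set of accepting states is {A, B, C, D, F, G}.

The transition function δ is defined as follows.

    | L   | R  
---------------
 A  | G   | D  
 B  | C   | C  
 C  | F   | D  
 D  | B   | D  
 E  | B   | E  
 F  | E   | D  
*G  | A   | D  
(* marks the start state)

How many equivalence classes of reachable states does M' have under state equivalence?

6

Initial partition by acceptance: {A,B,C,D,F,G} | {E}.
Split {A,B,C,D,F,G} by δ(·,L) → {A,B,C,D,G} and {F}.
Split {A,B,C,D,G} by δ(·,L) → {A,B,D,G} and {C}.
On input L, block {A,B,D,G} splits into {A,D,G} and {B}.
On input L, block {A,D,G} splits into {A,G} and {D}.
The partition is now stable with 6 blocks: {A,G} | {E} | {F} | {C} | {B} | {D}.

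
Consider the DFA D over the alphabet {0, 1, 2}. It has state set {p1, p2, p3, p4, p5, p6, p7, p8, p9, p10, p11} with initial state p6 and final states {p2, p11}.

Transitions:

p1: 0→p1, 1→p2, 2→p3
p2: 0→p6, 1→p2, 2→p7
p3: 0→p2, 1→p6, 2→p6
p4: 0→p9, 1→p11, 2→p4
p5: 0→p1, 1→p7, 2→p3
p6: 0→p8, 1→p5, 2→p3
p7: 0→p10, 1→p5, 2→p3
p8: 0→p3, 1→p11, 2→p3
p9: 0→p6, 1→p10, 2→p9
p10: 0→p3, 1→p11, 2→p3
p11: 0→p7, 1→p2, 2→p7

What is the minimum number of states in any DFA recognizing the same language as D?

First remove the unreachable states {p4,p9}; 9 states remain.
P0 = {p2,p11} | {p1,p3,p5,p6,p7,p8,p10}.
Split {p1,p3,p5,p6,p7,p8,p10} by δ(·,0) → {p1,p5,p6,p7,p8,p10} and {p3}.
Split {p1,p5,p6,p7,p8,p10} by δ(·,0) → {p1,p5,p6,p7} and {p8,p10}.
Refine {p1,p5,p6,p7} on symbol 0: members go to different blocks, giving {p1,p5} and {p6,p7}.
Refine {p1,p5} on symbol 1: members go to different blocks, giving {p1} and {p5}.
No further refinement is possible. Final partition (6 blocks): {p2,p11} | {p1} | {p3} | {p8,p10} | {p6,p7} | {p5}.

6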